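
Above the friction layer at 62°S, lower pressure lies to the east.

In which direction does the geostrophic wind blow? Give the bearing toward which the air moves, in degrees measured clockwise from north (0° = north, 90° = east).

The pressure-gradient force points toward the east (bearing 090°).
Geostrophic balance: in the Southern Hemisphere the Coriolis force deflects motion to the left, so the geostrophic wind blows 90° to the left of the pressure-gradient force (low pressure on the right).
Rotating 090° by 90° counterclockwise gives 000° — the wind blows toward the north.

000°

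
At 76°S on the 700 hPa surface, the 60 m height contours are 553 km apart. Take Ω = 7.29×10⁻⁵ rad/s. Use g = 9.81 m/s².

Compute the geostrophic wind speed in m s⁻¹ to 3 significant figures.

7.52 m s⁻¹

Coriolis parameter at 76°S:
f = 2Ω sin φ = 2 × 7.29×10⁻⁵ × sin 76° = 1.41×10⁻⁴ s⁻¹
Height gradient: |∂Z/∂n| = 60 m / 553000 m = 1.08×10⁻⁴
On a pressure surface, geostrophic balance gives V_g = (g/f)|∂Z/∂n|:
V_g = 9.81 × 1.08×10⁻⁴ / 1.41×10⁻⁴ = 7.52 m/s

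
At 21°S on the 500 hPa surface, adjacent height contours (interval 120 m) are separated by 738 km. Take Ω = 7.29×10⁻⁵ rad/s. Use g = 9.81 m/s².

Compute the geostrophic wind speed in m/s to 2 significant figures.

Coriolis parameter at 21°S:
f = 2Ω sin φ = 2 × 7.29×10⁻⁵ × sin 21° = 5.23×10⁻⁵ s⁻¹
Height gradient: |∂Z/∂n| = 120 m / 738000 m = 1.63×10⁻⁴
On a pressure surface, geostrophic balance gives V_g = (g/f)|∂Z/∂n|:
V_g = 9.81 × 1.63×10⁻⁴ / 5.23×10⁻⁵ = 30.5 m/s

31 m/s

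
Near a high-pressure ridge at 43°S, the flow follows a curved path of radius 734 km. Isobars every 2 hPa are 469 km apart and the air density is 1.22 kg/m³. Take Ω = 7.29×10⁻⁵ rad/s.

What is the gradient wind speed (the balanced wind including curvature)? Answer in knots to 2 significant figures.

Coriolis parameter at 43°S:
f = 2Ω sin φ = 2 × 7.29×10⁻⁵ × sin 43° = 9.94×10⁻⁵ s⁻¹
Pressure gradient: |∂P/∂n| = 200 Pa / 469000 m = 4.26×10⁻⁴ Pa/m
Geostrophic speed: V_g = |∂P/∂n|/(fρ) = 4.26×10⁻⁴/(9.94×10⁻⁵ × 1.22) = 3.52 m/s
Around a high, pressure-gradient force acts outward with centrifugal, so Coriolis balances both:
fV = (1/ρ)|∂P/∂n| + V²/R  →  V² − fR·V + fR·V_g = 0
With fR = 9.94×10⁻⁵ × 734×10³ m = 73.0 m/s:
V = [fR − √((fR)² − 4 fR V_g)]/2 = [73.0 − √(73.0² − 4×73.0×3.52)]/2 = 3.7 m/s
Supergeostrophic (V > V_g = 3.52 m/s), as expected around a high.
Converting: 3.7 m/s × 1.944 = 7.2 knots

7.2 knots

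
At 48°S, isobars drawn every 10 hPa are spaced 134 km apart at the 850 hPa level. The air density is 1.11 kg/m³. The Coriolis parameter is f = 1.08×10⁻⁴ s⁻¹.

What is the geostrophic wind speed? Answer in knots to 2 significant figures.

Pressure gradient: |∂P/∂n| = 1000 Pa / 134000 m = 7.46×10⁻³ Pa/m
Geostrophic balance (pressure-gradient force = Coriolis force):
V_g = (1/(fρ)) |∂P/∂n| = 7.46×10⁻³ / (1.08×10⁻⁴ × 1.11) = 62.3 m/s
Converting: 62.3 m/s × 1.944 = 120 knots

120 knots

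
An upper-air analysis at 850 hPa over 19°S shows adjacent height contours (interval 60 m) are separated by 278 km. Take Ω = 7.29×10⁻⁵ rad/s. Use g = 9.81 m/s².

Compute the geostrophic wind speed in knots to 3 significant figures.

86.7 knots

Coriolis parameter at 19°S:
f = 2Ω sin φ = 2 × 7.29×10⁻⁵ × sin 19° = 4.75×10⁻⁵ s⁻¹
Height gradient: |∂Z/∂n| = 60 m / 278000 m = 2.16×10⁻⁴
On a pressure surface, geostrophic balance gives V_g = (g/f)|∂Z/∂n|:
V_g = 9.81 × 2.16×10⁻⁴ / 4.75×10⁻⁵ = 44.6 m/s
Converting: 44.6 m/s × 1.944 = 86.7 knots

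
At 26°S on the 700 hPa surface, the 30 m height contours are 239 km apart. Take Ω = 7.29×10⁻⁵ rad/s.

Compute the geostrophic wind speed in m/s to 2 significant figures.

Coriolis parameter at 26°S:
f = 2Ω sin φ = 2 × 7.29×10⁻⁵ × sin 26° = 6.39×10⁻⁵ s⁻¹
Height gradient: |∂Z/∂n| = 30 m / 239000 m = 1.26×10⁻⁴
On a pressure surface, geostrophic balance gives V_g = (g/f)|∂Z/∂n|:
V_g = 9.81 × 1.26×10⁻⁴ / 6.39×10⁻⁵ = 19.3 m/s

19 m/s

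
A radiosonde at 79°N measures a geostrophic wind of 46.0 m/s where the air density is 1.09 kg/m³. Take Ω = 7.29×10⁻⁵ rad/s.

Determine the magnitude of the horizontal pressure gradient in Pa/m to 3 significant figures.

7.18×10⁻³ Pa/m

Coriolis parameter at 79°N:
f = 2Ω sin φ = 2 × 7.29×10⁻⁵ × sin 79° = 1.43×10⁻⁴ s⁻¹
Geostrophic balance rearranged: |∂P/∂n| = f ρ V_g
|∂P/∂n| = 1.43×10⁻⁴ × 1.09 × 46.0 = 7.18×10⁻³ Pa/m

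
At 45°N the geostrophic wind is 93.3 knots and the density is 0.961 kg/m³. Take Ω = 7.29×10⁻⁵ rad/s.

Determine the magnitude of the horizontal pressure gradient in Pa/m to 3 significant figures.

4.76×10⁻³ Pa/m

Coriolis parameter at 45°N:
f = 2Ω sin φ = 2 × 7.29×10⁻⁵ × sin 45° = 1.03×10⁻⁴ s⁻¹
Wind speed in SI: 93.3 knots = 48.0 m/s
Geostrophic balance rearranged: |∂P/∂n| = f ρ V_g
|∂P/∂n| = 1.03×10⁻⁴ × 0.961 × 48.0 = 4.76×10⁻³ Pa/m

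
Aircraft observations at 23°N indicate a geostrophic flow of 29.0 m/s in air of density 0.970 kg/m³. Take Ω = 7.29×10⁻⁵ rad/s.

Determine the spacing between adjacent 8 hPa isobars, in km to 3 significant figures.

Coriolis parameter at 23°N:
f = 2Ω sin φ = 2 × 7.29×10⁻⁵ × sin 23° = 5.70×10⁻⁵ s⁻¹
Geostrophic balance rearranged: |∂P/∂n| = f ρ V_g
|∂P/∂n| = 5.70×10⁻⁵ × 0.970 × 29.0 = 1.60×10⁻³ Pa/m
Isobar spacing: Δn = ΔP/|∂P/∂n| = 800 Pa / 1.60×10⁻³ Pa/m = 499212 m ≈ 499 km

499 km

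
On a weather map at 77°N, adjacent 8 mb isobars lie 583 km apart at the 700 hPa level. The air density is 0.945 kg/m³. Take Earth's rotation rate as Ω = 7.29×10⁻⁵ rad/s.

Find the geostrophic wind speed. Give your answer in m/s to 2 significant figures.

10 m/s

Coriolis parameter at 77°N:
f = 2Ω sin φ = 2 × 7.29×10⁻⁵ × sin 77° = 1.42×10⁻⁴ s⁻¹
Pressure gradient: |∂P/∂n| = 800 Pa / 583000 m = 1.37×10⁻³ Pa/m
Geostrophic balance (pressure-gradient force = Coriolis force):
V_g = (1/(fρ)) |∂P/∂n| = 1.37×10⁻³ / (1.42×10⁻⁴ × 0.945) = 10.2 m/s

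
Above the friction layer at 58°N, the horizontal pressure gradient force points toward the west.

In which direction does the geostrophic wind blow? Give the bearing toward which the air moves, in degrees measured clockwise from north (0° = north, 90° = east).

000°

The pressure-gradient force points toward the west (bearing 270°).
Geostrophic balance: in the Northern Hemisphere the Coriolis force deflects motion to the right, so the geostrophic wind blows 90° to the right of the pressure-gradient force (low pressure on the left).
Rotating 270° by 90° clockwise gives 000° — the wind blows toward the north.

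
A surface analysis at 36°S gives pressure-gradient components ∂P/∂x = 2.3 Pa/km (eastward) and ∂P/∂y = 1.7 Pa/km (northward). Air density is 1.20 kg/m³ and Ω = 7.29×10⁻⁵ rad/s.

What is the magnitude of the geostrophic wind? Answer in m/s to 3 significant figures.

27.8 m/s

Coriolis parameter at 36°S:
f = 2Ω sin φ = 2 × 7.29×10⁻⁵ × sin 36° = 8.57×10⁻⁵ s⁻¹
In the Southern Hemisphere f is negative: f = −8.57×10⁻⁵ s⁻¹.
Component geostrophic relations (x east, y north):
u_g = −(1/(fρ)) ∂P/∂y,  v_g = (1/(fρ)) ∂P/∂x
u_g = −(1.7×10⁻³)/(−8.57×10⁻⁵ × 1.20) = 16.5 m/s;  v_g = (2.3×10⁻³)/(−8.57×10⁻⁵ × 1.20) = −22.4 m/s
|V_g| = √(u_g² + v_g²) = 27.8 m/s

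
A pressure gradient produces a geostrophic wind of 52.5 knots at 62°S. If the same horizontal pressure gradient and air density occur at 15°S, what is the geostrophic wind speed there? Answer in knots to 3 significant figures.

179 knots

With the same pressure gradient and density, V_g ∝ 1/f ∝ 1/sin φ.
V₂ = V₁ · sin φ₁ / sin φ₂ = 52.5 × sin 62° / sin 15°
V₂ = 52.5 × 0.8829/0.2588 = 179 knots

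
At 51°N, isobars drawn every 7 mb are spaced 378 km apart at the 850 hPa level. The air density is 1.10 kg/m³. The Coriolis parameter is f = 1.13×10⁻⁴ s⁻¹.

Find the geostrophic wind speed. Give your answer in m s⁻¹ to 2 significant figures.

15 m s⁻¹

Pressure gradient: |∂P/∂n| = 700 Pa / 378000 m = 1.85×10⁻³ Pa/m
Geostrophic balance (pressure-gradient force = Coriolis force):
V_g = (1/(fρ)) |∂P/∂n| = 1.85×10⁻³ / (1.13×10⁻⁴ × 1.10) = 14.9 m/s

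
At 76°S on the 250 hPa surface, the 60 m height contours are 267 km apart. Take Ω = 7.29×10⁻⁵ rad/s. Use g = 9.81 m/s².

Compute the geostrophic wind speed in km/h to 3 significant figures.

Coriolis parameter at 76°S:
f = 2Ω sin φ = 2 × 7.29×10⁻⁵ × sin 76° = 1.41×10⁻⁴ s⁻¹
Height gradient: |∂Z/∂n| = 60 m / 267000 m = 2.25×10⁻⁴
On a pressure surface, geostrophic balance gives V_g = (g/f)|∂Z/∂n|:
V_g = 9.81 × 2.25×10⁻⁴ / 1.41×10⁻⁴ = 15.6 m/s
Converting: 15.6 m/s × 3.6 = 56.1 km/h

56.1 km/h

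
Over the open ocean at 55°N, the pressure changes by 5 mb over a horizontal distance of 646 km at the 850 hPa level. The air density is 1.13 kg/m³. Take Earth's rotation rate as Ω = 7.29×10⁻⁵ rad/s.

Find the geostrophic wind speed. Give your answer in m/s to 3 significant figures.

Coriolis parameter at 55°N:
f = 2Ω sin φ = 2 × 7.29×10⁻⁵ × sin 55° = 1.19×10⁻⁴ s⁻¹
Pressure gradient: |∂P/∂n| = 500 Pa / 646000 m = 7.74×10⁻⁴ Pa/m
Geostrophic balance (pressure-gradient force = Coriolis force):
V_g = (1/(fρ)) |∂P/∂n| = 7.74×10⁻⁴ / (1.19×10⁻⁴ × 1.13) = 5.74 m/s

5.74 m/s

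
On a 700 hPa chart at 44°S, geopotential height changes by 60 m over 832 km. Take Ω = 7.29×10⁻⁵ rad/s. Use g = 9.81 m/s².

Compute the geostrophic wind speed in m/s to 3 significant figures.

Coriolis parameter at 44°S:
f = 2Ω sin φ = 2 × 7.29×10⁻⁵ × sin 44° = 1.01×10⁻⁴ s⁻¹
Height gradient: |∂Z/∂n| = 60 m / 832000 m = 7.21×10⁻⁵
On a pressure surface, geostrophic balance gives V_g = (g/f)|∂Z/∂n|:
V_g = 9.81 × 7.21×10⁻⁵ / 1.01×10⁻⁴ = 6.99 m/s

6.99 m/s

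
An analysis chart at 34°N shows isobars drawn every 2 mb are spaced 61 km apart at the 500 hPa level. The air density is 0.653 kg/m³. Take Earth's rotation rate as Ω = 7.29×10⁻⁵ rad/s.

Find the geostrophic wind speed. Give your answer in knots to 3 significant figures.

Coriolis parameter at 34°N:
f = 2Ω sin φ = 2 × 7.29×10⁻⁵ × sin 34° = 8.15×10⁻⁵ s⁻¹
Pressure gradient: |∂P/∂n| = 200 Pa / 61000 m = 3.28×10⁻³ Pa/m
Geostrophic balance (pressure-gradient force = Coriolis force):
V_g = (1/(fρ)) |∂P/∂n| = 3.28×10⁻³ / (8.15×10⁻⁵ × 0.653) = 61.6 m/s
Converting: 61.6 m/s × 1.944 = 120 knots

120 knots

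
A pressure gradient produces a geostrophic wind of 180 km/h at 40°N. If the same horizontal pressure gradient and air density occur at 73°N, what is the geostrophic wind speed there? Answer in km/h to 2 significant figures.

With the same pressure gradient and density, V_g ∝ 1/f ∝ 1/sin φ.
V₂ = V₁ · sin φ₁ / sin φ₂ = 180 × sin 40° / sin 73°
V₂ = 180 × 0.6428/0.9563 = 120 km/h

120 km/h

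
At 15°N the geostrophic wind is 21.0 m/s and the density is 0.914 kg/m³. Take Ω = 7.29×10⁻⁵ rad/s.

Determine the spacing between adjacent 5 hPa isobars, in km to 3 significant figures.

690 km

Coriolis parameter at 15°N:
f = 2Ω sin φ = 2 × 7.29×10⁻⁵ × sin 15° = 3.77×10⁻⁵ s⁻¹
Geostrophic balance rearranged: |∂P/∂n| = f ρ V_g
|∂P/∂n| = 3.77×10⁻⁵ × 0.914 × 21.0 = 7.24×10⁻⁴ Pa/m
Isobar spacing: Δn = ΔP/|∂P/∂n| = 500 Pa / 7.24×10⁻⁴ Pa/m = 690320 m ≈ 690 km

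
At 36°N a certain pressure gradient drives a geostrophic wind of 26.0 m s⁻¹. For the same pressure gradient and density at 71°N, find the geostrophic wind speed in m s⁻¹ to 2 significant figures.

16 m s⁻¹

With the same pressure gradient and density, V_g ∝ 1/f ∝ 1/sin φ.
V₂ = V₁ · sin φ₁ / sin φ₂ = 26.0 × sin 36° / sin 71°
V₂ = 26.0 × 0.5878/0.9455 = 16 m s⁻¹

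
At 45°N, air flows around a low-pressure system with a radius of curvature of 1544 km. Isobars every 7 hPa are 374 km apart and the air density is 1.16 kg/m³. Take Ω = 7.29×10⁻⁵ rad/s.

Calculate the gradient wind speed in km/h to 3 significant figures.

51.7 km/h

Coriolis parameter at 45°N:
f = 2Ω sin φ = 2 × 7.29×10⁻⁵ × sin 45° = 1.03×10⁻⁴ s⁻¹
Pressure gradient: |∂P/∂n| = 700 Pa / 374000 m = 1.87×10⁻³ Pa/m
Geostrophic speed: V_g = |∂P/∂n|/(fρ) = 1.87×10⁻³/(1.03×10⁻⁴ × 1.16) = 15.7 m/s
Around a low, centrifugal force acts outward with Coriolis, so pressure-gradient force balances both:
(1/ρ)|∂P/∂n| = fV + V²/R  →  V² + fR·V − fR·V_g = 0
With fR = 1.03×10⁻⁴ × 1544×10³ m = 159 m/s:
V = [−fR + √((fR)² + 4 fR V_g)]/2 = [−159 + √(159² + 4×159×15.7)]/2 = 14.4 m/s
Subgeostrophic (V < V_g = 15.7 m/s), as expected around a low.
Converting: 14.4 m/s × 3.6 = 51.7 km/h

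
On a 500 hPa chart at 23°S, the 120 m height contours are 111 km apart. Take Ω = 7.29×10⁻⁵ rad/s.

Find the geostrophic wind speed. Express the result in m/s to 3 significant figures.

Coriolis parameter at 23°S:
f = 2Ω sin φ = 2 × 7.29×10⁻⁵ × sin 23° = 5.70×10⁻⁵ s⁻¹
Height gradient: |∂Z/∂n| = 120 m / 111000 m = 1.08×10⁻³
On a pressure surface, geostrophic balance gives V_g = (g/f)|∂Z/∂n|:
V_g = 9.81 × 1.08×10⁻³ / 5.70×10⁻⁵ = 186 m/s

186 m/s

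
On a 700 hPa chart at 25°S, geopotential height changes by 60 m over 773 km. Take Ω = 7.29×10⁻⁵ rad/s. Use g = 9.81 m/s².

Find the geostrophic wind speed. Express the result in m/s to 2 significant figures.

Coriolis parameter at 25°S:
f = 2Ω sin φ = 2 × 7.29×10⁻⁵ × sin 25° = 6.16×10⁻⁵ s⁻¹
Height gradient: |∂Z/∂n| = 60 m / 773000 m = 7.76×10⁻⁵
On a pressure surface, geostrophic balance gives V_g = (g/f)|∂Z/∂n|:
V_g = 9.81 × 7.76×10⁻⁵ / 6.16×10⁻⁵ = 12.4 m/s

12 m/s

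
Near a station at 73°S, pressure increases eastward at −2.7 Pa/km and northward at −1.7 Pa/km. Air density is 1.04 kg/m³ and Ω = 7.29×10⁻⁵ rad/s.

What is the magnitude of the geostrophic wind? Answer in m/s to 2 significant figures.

Coriolis parameter at 73°S:
f = 2Ω sin φ = 2 × 7.29×10⁻⁵ × sin 73° = 1.39×10⁻⁴ s⁻¹
In the Southern Hemisphere f is negative: f = −1.39×10⁻⁴ s⁻¹.
Component geostrophic relations (x east, y north):
u_g = −(1/(fρ)) ∂P/∂y,  v_g = (1/(fρ)) ∂P/∂x
u_g = −(−1.7×10⁻³)/(−1.39×10⁻⁴ × 1.04) = −11.7 m/s;  v_g = (−2.7×10⁻³)/(−1.39×10⁻⁴ × 1.04) = 18.6 m/s
|V_g| = √(u_g² + v_g²) = 22.0 m/s

22 m/s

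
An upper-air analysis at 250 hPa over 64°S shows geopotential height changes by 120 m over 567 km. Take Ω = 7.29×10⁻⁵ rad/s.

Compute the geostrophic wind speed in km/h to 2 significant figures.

Coriolis parameter at 64°S:
f = 2Ω sin φ = 2 × 7.29×10⁻⁵ × sin 64° = 1.31×10⁻⁴ s⁻¹
Height gradient: |∂Z/∂n| = 120 m / 567000 m = 2.12×10⁻⁴
On a pressure surface, geostrophic balance gives V_g = (g/f)|∂Z/∂n|:
V_g = 9.81 × 2.12×10⁻⁴ / 1.31×10⁻⁴ = 15.8 m/s
Converting: 15.8 m/s × 3.6 = 57 km/h

57 km/h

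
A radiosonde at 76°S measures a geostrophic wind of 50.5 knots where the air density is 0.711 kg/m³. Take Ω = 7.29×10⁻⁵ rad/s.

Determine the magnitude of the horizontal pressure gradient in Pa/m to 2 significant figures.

2.6×10⁻³ Pa/m

Coriolis parameter at 76°S:
f = 2Ω sin φ = 2 × 7.29×10⁻⁵ × sin 76° = 1.41×10⁻⁴ s⁻¹
Wind speed in SI: 50.5 knots = 26.0 m/s
Geostrophic balance rearranged: |∂P/∂n| = f ρ V_g
|∂P/∂n| = 1.41×10⁻⁴ × 0.711 × 26.0 = 2.61×10⁻³ Pa/m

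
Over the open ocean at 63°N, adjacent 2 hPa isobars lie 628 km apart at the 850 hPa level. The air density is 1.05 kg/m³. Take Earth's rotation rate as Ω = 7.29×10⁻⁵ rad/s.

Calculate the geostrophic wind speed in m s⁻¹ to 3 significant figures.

2.33 m s⁻¹

Coriolis parameter at 63°N:
f = 2Ω sin φ = 2 × 7.29×10⁻⁵ × sin 63° = 1.30×10⁻⁴ s⁻¹
Pressure gradient: |∂P/∂n| = 200 Pa / 628000 m = 3.18×10⁻⁴ Pa/m
Geostrophic balance (pressure-gradient force = Coriolis force):
V_g = (1/(fρ)) |∂P/∂n| = 3.18×10⁻⁴ / (1.30×10⁻⁴ × 1.05) = 2.33 m/s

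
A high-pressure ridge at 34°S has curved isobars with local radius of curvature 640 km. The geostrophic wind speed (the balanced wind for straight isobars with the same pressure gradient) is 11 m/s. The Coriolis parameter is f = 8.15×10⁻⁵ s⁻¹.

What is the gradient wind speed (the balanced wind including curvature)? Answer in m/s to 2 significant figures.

16 m/s

Around a high, pressure-gradient force acts outward with centrifugal, so Coriolis balances both:
fV = (1/ρ)|∂P/∂n| + V²/R  →  V² − fR·V + fR·V_g = 0
With fR = 8.15×10⁻⁵ × 640×10³ m = 52.2 m/s:
V = [fR − √((fR)² − 4 fR V_g)]/2 = [52.2 − √(52.2² − 4×52.2×11)]/2 = 15.8 m/s
Supergeostrophic (V > V_g = 11 m/s), as expected around a high.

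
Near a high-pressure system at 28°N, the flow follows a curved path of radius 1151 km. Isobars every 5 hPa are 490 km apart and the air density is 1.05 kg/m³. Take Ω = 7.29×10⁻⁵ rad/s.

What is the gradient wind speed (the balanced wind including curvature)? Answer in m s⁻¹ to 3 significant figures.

18.6 m s⁻¹

Coriolis parameter at 28°N:
f = 2Ω sin φ = 2 × 7.29×10⁻⁵ × sin 28° = 6.84×10⁻⁵ s⁻¹
Pressure gradient: |∂P/∂n| = 500 Pa / 490000 m = 1.02×10⁻³ Pa/m
Geostrophic speed: V_g = |∂P/∂n|/(fρ) = 1.02×10⁻³/(6.84×10⁻⁵ × 1.05) = 14.2 m/s
Around a high, pressure-gradient force acts outward with centrifugal, so Coriolis balances both:
fV = (1/ρ)|∂P/∂n| + V²/R  →  V² − fR·V + fR·V_g = 0
With fR = 6.84×10⁻⁵ × 1151×10³ m = 78.8 m/s:
V = [fR − √((fR)² − 4 fR V_g)]/2 = [78.8 − √(78.8² − 4×78.8×14.2)]/2 = 18.6 m/s
Supergeostrophic (V > V_g = 14.2 m/s), as expected around a high.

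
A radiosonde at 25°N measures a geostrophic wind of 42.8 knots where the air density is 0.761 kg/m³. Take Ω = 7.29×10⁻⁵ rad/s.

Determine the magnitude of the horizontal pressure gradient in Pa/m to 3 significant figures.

1.03×10⁻³ Pa/m

Coriolis parameter at 25°N:
f = 2Ω sin φ = 2 × 7.29×10⁻⁵ × sin 25° = 6.16×10⁻⁵ s⁻¹
Wind speed in SI: 42.8 knots = 22.0 m/s
Geostrophic balance rearranged: |∂P/∂n| = f ρ V_g
|∂P/∂n| = 6.16×10⁻⁵ × 0.761 × 22.0 = 1.03×10⁻³ Pa/m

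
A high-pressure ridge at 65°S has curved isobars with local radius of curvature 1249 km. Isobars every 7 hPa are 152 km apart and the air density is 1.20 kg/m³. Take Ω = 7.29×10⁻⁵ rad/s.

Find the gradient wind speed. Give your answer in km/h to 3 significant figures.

135 km/h

Coriolis parameter at 65°S:
f = 2Ω sin φ = 2 × 7.29×10⁻⁵ × sin 65° = 1.32×10⁻⁴ s⁻¹
Pressure gradient: |∂P/∂n| = 700 Pa / 152000 m = 4.61×10⁻³ Pa/m
Geostrophic speed: V_g = |∂P/∂n|/(fρ) = 4.61×10⁻³/(1.32×10⁻⁴ × 1.20) = 29.0 m/s
Around a high, pressure-gradient force acts outward with centrifugal, so Coriolis balances both:
fV = (1/ρ)|∂P/∂n| + V²/R  →  V² − fR·V + fR·V_g = 0
With fR = 1.32×10⁻⁴ × 1249×10³ m = 165 m/s:
V = [fR − √((fR)² − 4 fR V_g)]/2 = [165 − √(165² − 4×165×29)]/2 = 37.6 m/s
Supergeostrophic (V > V_g = 29 m/s), as expected around a high.
Converting: 37.6 m/s × 3.6 = 135 km/h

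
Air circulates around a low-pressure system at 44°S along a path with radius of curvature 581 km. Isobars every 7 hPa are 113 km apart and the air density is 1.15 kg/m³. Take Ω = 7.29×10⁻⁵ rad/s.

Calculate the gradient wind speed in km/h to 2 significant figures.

120 km/h

Coriolis parameter at 44°S:
f = 2Ω sin φ = 2 × 7.29×10⁻⁵ × sin 44° = 1.01×10⁻⁴ s⁻¹
Pressure gradient: |∂P/∂n| = 700 Pa / 113000 m = 6.19×10⁻³ Pa/m
Geostrophic speed: V_g = |∂P/∂n|/(fρ) = 6.19×10⁻³/(1.01×10⁻⁴ × 1.15) = 53.2 m/s
Around a low, centrifugal force acts outward with Coriolis, so pressure-gradient force balances both:
(1/ρ)|∂P/∂n| = fV + V²/R  →  V² + fR·V − fR·V_g = 0
With fR = 1.01×10⁻⁴ × 581×10³ m = 58.8 m/s:
V = [−fR + √((fR)² + 4 fR V_g)]/2 = [−58.8 + √(58.8² + 4×58.8×53.2)]/2 = 33.8 m/s
Subgeostrophic (V < V_g = 53.2 m/s), as expected around a low.
Converting: 33.8 m/s × 3.6 = 120 km/h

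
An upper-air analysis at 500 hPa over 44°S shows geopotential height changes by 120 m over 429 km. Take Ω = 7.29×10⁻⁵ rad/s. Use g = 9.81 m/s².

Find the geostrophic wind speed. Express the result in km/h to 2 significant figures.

98 km/h

Coriolis parameter at 44°S:
f = 2Ω sin φ = 2 × 7.29×10⁻⁵ × sin 44° = 1.01×10⁻⁴ s⁻¹
Height gradient: |∂Z/∂n| = 120 m / 429000 m = 2.80×10⁻⁴
On a pressure surface, geostrophic balance gives V_g = (g/f)|∂Z/∂n|:
V_g = 9.81 × 2.80×10⁻⁴ / 1.01×10⁻⁴ = 27.1 m/s
Converting: 27.1 m/s × 3.6 = 98 km/h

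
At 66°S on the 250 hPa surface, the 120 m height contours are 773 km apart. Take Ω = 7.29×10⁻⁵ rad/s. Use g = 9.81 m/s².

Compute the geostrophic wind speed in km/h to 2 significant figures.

41 km/h

Coriolis parameter at 66°S:
f = 2Ω sin φ = 2 × 7.29×10⁻⁵ × sin 66° = 1.33×10⁻⁴ s⁻¹
Height gradient: |∂Z/∂n| = 120 m / 773000 m = 1.55×10⁻⁴
On a pressure surface, geostrophic balance gives V_g = (g/f)|∂Z/∂n|:
V_g = 9.81 × 1.55×10⁻⁴ / 1.33×10⁻⁴ = 11.4 m/s
Converting: 11.4 m/s × 3.6 = 41 km/h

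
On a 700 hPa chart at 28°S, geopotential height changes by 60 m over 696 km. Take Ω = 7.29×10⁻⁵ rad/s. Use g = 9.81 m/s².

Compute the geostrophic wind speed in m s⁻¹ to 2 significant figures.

12 m s⁻¹

Coriolis parameter at 28°S:
f = 2Ω sin φ = 2 × 7.29×10⁻⁵ × sin 28° = 6.84×10⁻⁵ s⁻¹
Height gradient: |∂Z/∂n| = 60 m / 696000 m = 8.62×10⁻⁵
On a pressure surface, geostrophic balance gives V_g = (g/f)|∂Z/∂n|:
V_g = 9.81 × 8.62×10⁻⁵ / 6.84×10⁻⁵ = 12.4 m/s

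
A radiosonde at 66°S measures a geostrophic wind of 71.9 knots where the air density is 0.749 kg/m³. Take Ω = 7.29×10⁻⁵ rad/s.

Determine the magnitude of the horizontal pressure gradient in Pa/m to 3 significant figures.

Coriolis parameter at 66°S:
f = 2Ω sin φ = 2 × 7.29×10⁻⁵ × sin 66° = 1.33×10⁻⁴ s⁻¹
Wind speed in SI: 71.9 knots = 37.0 m/s
Geostrophic balance rearranged: |∂P/∂n| = f ρ V_g
|∂P/∂n| = 1.33×10⁻⁴ × 0.749 × 37.0 = 3.69×10⁻³ Pa/m

3.69×10⁻³ Pa/m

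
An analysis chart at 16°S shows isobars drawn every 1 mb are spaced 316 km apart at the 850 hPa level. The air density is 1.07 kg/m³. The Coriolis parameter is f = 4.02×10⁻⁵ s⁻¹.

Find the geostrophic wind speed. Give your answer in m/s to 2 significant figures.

Pressure gradient: |∂P/∂n| = 100 Pa / 316000 m = 3.16×10⁻⁴ Pa/m
Geostrophic balance (pressure-gradient force = Coriolis force):
V_g = (1/(fρ)) |∂P/∂n| = 3.16×10⁻⁴ / (4.02×10⁻⁵ × 1.07) = 7.36 m/s

7.4 m/s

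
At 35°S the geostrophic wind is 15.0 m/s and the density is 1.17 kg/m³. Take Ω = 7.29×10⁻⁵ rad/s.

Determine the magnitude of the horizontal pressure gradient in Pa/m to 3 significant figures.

Coriolis parameter at 35°S:
f = 2Ω sin φ = 2 × 7.29×10⁻⁵ × sin 35° = 8.36×10⁻⁵ s⁻¹
Geostrophic balance rearranged: |∂P/∂n| = f ρ V_g
|∂P/∂n| = 8.36×10⁻⁵ × 1.17 × 15.0 = 1.47×10⁻³ Pa/m

1.47×10⁻³ Pa/m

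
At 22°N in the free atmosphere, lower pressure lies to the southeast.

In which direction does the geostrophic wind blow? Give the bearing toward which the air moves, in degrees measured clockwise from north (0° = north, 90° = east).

The pressure-gradient force points toward the southeast (bearing 135°).
Geostrophic balance: in the Northern Hemisphere the Coriolis force deflects motion to the right, so the geostrophic wind blows 90° to the right of the pressure-gradient force (low pressure on the left).
Rotating 135° by 90° clockwise gives 225° — the wind blows toward the southwest.

225°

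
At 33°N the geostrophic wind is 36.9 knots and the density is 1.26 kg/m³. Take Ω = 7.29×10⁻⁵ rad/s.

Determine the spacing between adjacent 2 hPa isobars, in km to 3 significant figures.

Coriolis parameter at 33°N:
f = 2Ω sin φ = 2 × 7.29×10⁻⁵ × sin 33° = 7.94×10⁻⁵ s⁻¹
Wind speed in SI: 36.9 knots = 19.0 m/s
Geostrophic balance rearranged: |∂P/∂n| = f ρ V_g
|∂P/∂n| = 7.94×10⁻⁵ × 1.26 × 19.0 = 1.90×10⁻³ Pa/m
Isobar spacing: Δn = ΔP/|∂P/∂n| = 200 Pa / 1.90×10⁻³ Pa/m = 105300 m ≈ 105 km

105 km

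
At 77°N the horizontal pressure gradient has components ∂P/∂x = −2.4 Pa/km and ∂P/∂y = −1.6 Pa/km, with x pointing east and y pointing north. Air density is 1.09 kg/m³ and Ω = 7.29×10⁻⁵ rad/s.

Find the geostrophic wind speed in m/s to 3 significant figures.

18.6 m/s

Coriolis parameter at 77°N:
f = 2Ω sin φ = 2 × 7.29×10⁻⁵ × sin 77° = 1.42×10⁻⁴ s⁻¹
Component geostrophic relations (x east, y north):
u_g = −(1/(fρ)) ∂P/∂y,  v_g = (1/(fρ)) ∂P/∂x
u_g = −(−1.6×10⁻³)/(1.42×10⁻⁴ × 1.09) = 10.3 m/s;  v_g = (−2.4×10⁻³)/(1.42×10⁻⁴ × 1.09) = −15.5 m/s
|V_g| = √(u_g² + v_g²) = 18.6 m/s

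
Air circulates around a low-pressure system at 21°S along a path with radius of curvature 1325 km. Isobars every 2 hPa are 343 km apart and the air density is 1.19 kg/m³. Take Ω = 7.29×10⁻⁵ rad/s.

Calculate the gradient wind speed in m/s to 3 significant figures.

Coriolis parameter at 21°S:
f = 2Ω sin φ = 2 × 7.29×10⁻⁵ × sin 21° = 5.23×10⁻⁵ s⁻¹
Pressure gradient: |∂P/∂n| = 200 Pa / 343000 m = 5.83×10⁻⁴ Pa/m
Geostrophic speed: V_g = |∂P/∂n|/(fρ) = 5.83×10⁻⁴/(5.23×10⁻⁵ × 1.19) = 9.38 m/s
Around a low, centrifugal force acts outward with Coriolis, so pressure-gradient force balances both:
(1/ρ)|∂P/∂n| = fV + V²/R  →  V² + fR·V − fR·V_g = 0
With fR = 5.23×10⁻⁵ × 1325×10³ m = 69.2 m/s:
V = [−fR + √((fR)² + 4 fR V_g)]/2 = [−69.2 + √(69.2² + 4×69.2×9.38)]/2 = 8.37 m/s
Subgeostrophic (V < V_g = 9.38 m/s), as expected around a low.

8.37 m/s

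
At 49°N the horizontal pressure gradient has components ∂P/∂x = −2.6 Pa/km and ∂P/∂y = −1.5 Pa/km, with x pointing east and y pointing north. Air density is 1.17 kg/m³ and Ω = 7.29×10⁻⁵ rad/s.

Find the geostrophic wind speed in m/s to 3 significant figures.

Coriolis parameter at 49°N:
f = 2Ω sin φ = 2 × 7.29×10⁻⁵ × sin 49° = 1.10×10⁻⁴ s⁻¹
Component geostrophic relations (x east, y north):
u_g = −(1/(fρ)) ∂P/∂y,  v_g = (1/(fρ)) ∂P/∂x
u_g = −(−1.5×10⁻³)/(1.10×10⁻⁴ × 1.17) = 11.7 m/s;  v_g = (−2.6×10⁻³)/(1.10×10⁻⁴ × 1.17) = −20.2 m/s
|V_g| = √(u_g² + v_g²) = 23.3 m/s

23.3 m/s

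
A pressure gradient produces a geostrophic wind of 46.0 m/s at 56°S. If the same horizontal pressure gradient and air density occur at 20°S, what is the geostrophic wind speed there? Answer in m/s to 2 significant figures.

110 m/s

With the same pressure gradient and density, V_g ∝ 1/f ∝ 1/sin φ.
V₂ = V₁ · sin φ₁ / sin φ₂ = 46.0 × sin 56° / sin 20°
V₂ = 46.0 × 0.8290/0.3420 = 110 m/s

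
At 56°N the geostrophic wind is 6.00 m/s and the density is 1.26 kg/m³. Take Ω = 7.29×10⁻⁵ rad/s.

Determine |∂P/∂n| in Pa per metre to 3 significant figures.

Coriolis parameter at 56°N:
f = 2Ω sin φ = 2 × 7.29×10⁻⁵ × sin 56° = 1.21×10⁻⁴ s⁻¹
Geostrophic balance rearranged: |∂P/∂n| = f ρ V_g
|∂P/∂n| = 1.21×10⁻⁴ × 1.26 × 6.00 = 9.14×10⁻⁴ Pa/m

9.14×10⁻⁴ Pa/m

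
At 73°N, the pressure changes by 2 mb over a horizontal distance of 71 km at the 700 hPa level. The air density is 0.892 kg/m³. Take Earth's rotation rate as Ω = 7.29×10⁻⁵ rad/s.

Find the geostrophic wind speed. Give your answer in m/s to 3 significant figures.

Coriolis parameter at 73°N:
f = 2Ω sin φ = 2 × 7.29×10⁻⁵ × sin 73° = 1.39×10⁻⁴ s⁻¹
Pressure gradient: |∂P/∂n| = 200 Pa / 71000 m = 2.82×10⁻³ Pa/m
Geostrophic balance (pressure-gradient force = Coriolis force):
V_g = (1/(fρ)) |∂P/∂n| = 2.82×10⁻³ / (1.39×10⁻⁴ × 0.892) = 22.6 m/s

22.6 m/s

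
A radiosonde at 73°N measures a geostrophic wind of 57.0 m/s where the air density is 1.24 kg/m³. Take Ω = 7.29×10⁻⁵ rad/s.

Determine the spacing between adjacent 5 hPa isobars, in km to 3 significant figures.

Coriolis parameter at 73°N:
f = 2Ω sin φ = 2 × 7.29×10⁻⁵ × sin 73° = 1.39×10⁻⁴ s⁻¹
Geostrophic balance rearranged: |∂P/∂n| = f ρ V_g
|∂P/∂n| = 1.39×10⁻⁴ × 1.24 × 57.0 = 9.85×10⁻³ Pa/m
Isobar spacing: Δn = ΔP/|∂P/∂n| = 500 Pa / 9.85×10⁻³ Pa/m = 50736 m ≈ 50.7 km

50.7 km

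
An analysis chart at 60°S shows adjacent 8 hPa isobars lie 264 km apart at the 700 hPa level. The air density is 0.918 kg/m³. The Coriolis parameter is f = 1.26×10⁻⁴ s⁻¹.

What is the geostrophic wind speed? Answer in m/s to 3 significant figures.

26.2 m/s

Pressure gradient: |∂P/∂n| = 800 Pa / 264000 m = 3.03×10⁻³ Pa/m
Geostrophic balance (pressure-gradient force = Coriolis force):
V_g = (1/(fρ)) |∂P/∂n| = 3.03×10⁻³ / (1.26×10⁻⁴ × 0.918) = 26.2 m/s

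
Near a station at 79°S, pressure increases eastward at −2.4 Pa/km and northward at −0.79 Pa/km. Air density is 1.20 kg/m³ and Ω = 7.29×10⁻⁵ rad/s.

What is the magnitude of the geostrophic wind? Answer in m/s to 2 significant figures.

Coriolis parameter at 79°S:
f = 2Ω sin φ = 2 × 7.29×10⁻⁵ × sin 79° = 1.43×10⁻⁴ s⁻¹
In the Southern Hemisphere f is negative: f = −1.43×10⁻⁴ s⁻¹.
Component geostrophic relations (x east, y north):
u_g = −(1/(fρ)) ∂P/∂y,  v_g = (1/(fρ)) ∂P/∂x
u_g = −(−0.79×10⁻³)/(−1.43×10⁻⁴ × 1.20) = −4.60 m/s;  v_g = (−2.4×10⁻³)/(−1.43×10⁻⁴ × 1.20) = 14.0 m/s
|V_g| = √(u_g² + v_g²) = 14.7 m/s

15 m/s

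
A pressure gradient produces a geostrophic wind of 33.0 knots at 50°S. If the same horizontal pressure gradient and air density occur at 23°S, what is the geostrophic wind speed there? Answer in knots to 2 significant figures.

With the same pressure gradient and density, V_g ∝ 1/f ∝ 1/sin φ.
V₂ = V₁ · sin φ₁ / sin φ₂ = 33.0 × sin 50° / sin 23°
V₂ = 33.0 × 0.7660/0.3907 = 65 knots

65 knots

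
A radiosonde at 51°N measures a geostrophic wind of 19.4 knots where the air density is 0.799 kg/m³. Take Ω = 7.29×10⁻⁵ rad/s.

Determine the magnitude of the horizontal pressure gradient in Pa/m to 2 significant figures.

9.0×10⁻⁴ Pa/m

Coriolis parameter at 51°N:
f = 2Ω sin φ = 2 × 7.29×10⁻⁵ × sin 51° = 1.13×10⁻⁴ s⁻¹
Wind speed in SI: 19.4 knots = 9.98 m/s
Geostrophic balance rearranged: |∂P/∂n| = f ρ V_g
|∂P/∂n| = 1.13×10⁻⁴ × 0.799 × 9.98 = 9.04×10⁻⁴ Pa/m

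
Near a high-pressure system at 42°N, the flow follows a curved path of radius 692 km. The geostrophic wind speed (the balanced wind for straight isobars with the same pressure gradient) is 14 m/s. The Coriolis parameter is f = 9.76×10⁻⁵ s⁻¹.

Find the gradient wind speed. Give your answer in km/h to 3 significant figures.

Around a high, pressure-gradient force acts outward with centrifugal, so Coriolis balances both:
fV = (1/ρ)|∂P/∂n| + V²/R  →  V² − fR·V + fR·V_g = 0
With fR = 9.76×10⁻⁵ × 692×10³ m = 67.5 m/s:
V = [fR − √((fR)² − 4 fR V_g)]/2 = [67.5 − √(67.5² − 4×67.5×14)]/2 = 19.8 m/s
Supergeostrophic (V > V_g = 14 m/s), as expected around a high.
Converting: 19.8 m/s × 3.6 = 71.3 km/h

71.3 km/h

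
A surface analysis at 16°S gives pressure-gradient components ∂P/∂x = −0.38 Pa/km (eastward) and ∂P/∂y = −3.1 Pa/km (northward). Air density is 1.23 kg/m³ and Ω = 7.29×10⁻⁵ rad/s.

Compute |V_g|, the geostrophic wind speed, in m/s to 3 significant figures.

63.2 m/s

Coriolis parameter at 16°S:
f = 2Ω sin φ = 2 × 7.29×10⁻⁵ × sin 16° = 4.02×10⁻⁵ s⁻¹
In the Southern Hemisphere f is negative: f = −4.02×10⁻⁵ s⁻¹.
Component geostrophic relations (x east, y north):
u_g = −(1/(fρ)) ∂P/∂y,  v_g = (1/(fρ)) ∂P/∂x
u_g = −(−3.1×10⁻³)/(−4.02×10⁻⁵ × 1.23) = −62.7 m/s;  v_g = (−0.38×10⁻³)/(−4.02×10⁻⁵ × 1.23) = 7.69 m/s
|V_g| = √(u_g² + v_g²) = 63.2 m/s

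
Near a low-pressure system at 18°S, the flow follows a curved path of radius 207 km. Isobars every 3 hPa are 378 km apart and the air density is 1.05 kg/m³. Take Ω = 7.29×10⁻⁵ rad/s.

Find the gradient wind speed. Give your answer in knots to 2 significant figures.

Coriolis parameter at 18°S:
f = 2Ω sin φ = 2 × 7.29×10⁻⁵ × sin 18° = 4.51×10⁻⁵ s⁻¹
Pressure gradient: |∂P/∂n| = 300 Pa / 378000 m = 7.94×10⁻⁴ Pa/m
Geostrophic speed: V_g = |∂P/∂n|/(fρ) = 7.94×10⁻⁴/(4.51×10⁻⁵ × 1.05) = 16.8 m/s
Around a low, centrifugal force acts outward with Coriolis, so pressure-gradient force balances both:
(1/ρ)|∂P/∂n| = fV + V²/R  →  V² + fR·V − fR·V_g = 0
With fR = 4.51×10⁻⁵ × 207×10³ m = 9.33 m/s:
V = [−fR + √((fR)² + 4 fR V_g)]/2 = [−9.33 + √(9.33² + 4×9.33×16.8)]/2 = 8.69 m/s
Subgeostrophic (V < V_g = 16.8 m/s), as expected around a low.
Converting: 8.69 m/s × 1.944 = 17 knots

17 knots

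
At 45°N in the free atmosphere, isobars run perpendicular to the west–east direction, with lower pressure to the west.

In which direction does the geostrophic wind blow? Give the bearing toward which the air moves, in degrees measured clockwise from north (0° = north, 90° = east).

The pressure-gradient force points toward the west (bearing 270°).
Geostrophic balance: in the Northern Hemisphere the Coriolis force deflects motion to the right, so the geostrophic wind blows 90° to the right of the pressure-gradient force (low pressure on the left).
Rotating 270° by 90° clockwise gives 000° — the wind blows toward the north.

000°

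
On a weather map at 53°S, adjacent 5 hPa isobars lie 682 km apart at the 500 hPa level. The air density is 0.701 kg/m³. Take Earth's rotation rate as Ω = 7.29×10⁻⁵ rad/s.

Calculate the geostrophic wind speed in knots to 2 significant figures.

Coriolis parameter at 53°S:
f = 2Ω sin φ = 2 × 7.29×10⁻⁵ × sin 53° = 1.16×10⁻⁴ s⁻¹
Pressure gradient: |∂P/∂n| = 500 Pa / 682000 m = 7.33×10⁻⁴ Pa/m
Geostrophic balance (pressure-gradient force = Coriolis force):
V_g = (1/(fρ)) |∂P/∂n| = 7.33×10⁻⁴ / (1.16×10⁻⁴ × 0.701) = 8.98 m/s
Converting: 8.98 m/s × 1.944 = 17 knots

17 knots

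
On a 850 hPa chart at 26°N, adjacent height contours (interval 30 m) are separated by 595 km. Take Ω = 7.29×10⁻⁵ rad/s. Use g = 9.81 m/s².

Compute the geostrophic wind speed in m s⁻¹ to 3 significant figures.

7.74 m s⁻¹

Coriolis parameter at 26°N:
f = 2Ω sin φ = 2 × 7.29×10⁻⁵ × sin 26° = 6.39×10⁻⁵ s⁻¹
Height gradient: |∂Z/∂n| = 30 m / 595000 m = 5.04×10⁻⁵
On a pressure surface, geostrophic balance gives V_g = (g/f)|∂Z/∂n|:
V_g = 9.81 × 5.04×10⁻⁵ / 6.39×10⁻⁵ = 7.74 m/s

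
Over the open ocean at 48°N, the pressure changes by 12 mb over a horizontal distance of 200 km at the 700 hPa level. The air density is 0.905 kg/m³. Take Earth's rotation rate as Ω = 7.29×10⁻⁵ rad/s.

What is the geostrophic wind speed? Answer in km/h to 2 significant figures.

Coriolis parameter at 48°N:
f = 2Ω sin φ = 2 × 7.29×10⁻⁵ × sin 48° = 1.08×10⁻⁴ s⁻¹
Pressure gradient: |∂P/∂n| = 1200 Pa / 200000 m = 6.00×10⁻³ Pa/m
Geostrophic balance (pressure-gradient force = Coriolis force):
V_g = (1/(fρ)) |∂P/∂n| = 6.00×10⁻³ / (1.08×10⁻⁴ × 0.905) = 61.2 m/s
Converting: 61.2 m/s × 3.6 = 220 km/h

220 km/h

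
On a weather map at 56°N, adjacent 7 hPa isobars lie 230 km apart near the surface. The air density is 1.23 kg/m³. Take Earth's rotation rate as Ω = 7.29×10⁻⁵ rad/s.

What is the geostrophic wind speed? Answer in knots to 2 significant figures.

40 knots

Coriolis parameter at 56°N:
f = 2Ω sin φ = 2 × 7.29×10⁻⁵ × sin 56° = 1.21×10⁻⁴ s⁻¹
Pressure gradient: |∂P/∂n| = 700 Pa / 230000 m = 3.04×10⁻³ Pa/m
Geostrophic balance (pressure-gradient force = Coriolis force):
V_g = (1/(fρ)) |∂P/∂n| = 3.04×10⁻³ / (1.21×10⁻⁴ × 1.23) = 20.5 m/s
Converting: 20.5 m/s × 1.944 = 40 knots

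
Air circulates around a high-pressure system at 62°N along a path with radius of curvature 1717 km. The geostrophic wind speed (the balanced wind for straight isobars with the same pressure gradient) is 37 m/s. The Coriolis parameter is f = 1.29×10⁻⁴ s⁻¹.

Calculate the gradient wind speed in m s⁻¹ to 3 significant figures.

Around a high, pressure-gradient force acts outward with centrifugal, so Coriolis balances both:
fV = (1/ρ)|∂P/∂n| + V²/R  →  V² − fR·V + fR·V_g = 0
With fR = 1.29×10⁻⁴ × 1717×10³ m = 221 m/s:
V = [fR − √((fR)² − 4 fR V_g)]/2 = [221 − √(221² − 4×221×37)]/2 = 47 m/s
Supergeostrophic (V > V_g = 37 m/s), as expected around a high.

47.0 m s⁻¹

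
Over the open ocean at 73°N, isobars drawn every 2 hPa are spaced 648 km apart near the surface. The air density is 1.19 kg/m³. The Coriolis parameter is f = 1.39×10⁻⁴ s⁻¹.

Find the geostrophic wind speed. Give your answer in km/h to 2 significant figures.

Pressure gradient: |∂P/∂n| = 200 Pa / 648000 m = 3.09×10⁻⁴ Pa/m
Geostrophic balance (pressure-gradient force = Coriolis force):
V_g = (1/(fρ)) |∂P/∂n| = 3.09×10⁻⁴ / (1.39×10⁻⁴ × 1.19) = 1.87 m/s
Converting: 1.87 m/s × 3.6 = 6.7 km/h

6.7 km/h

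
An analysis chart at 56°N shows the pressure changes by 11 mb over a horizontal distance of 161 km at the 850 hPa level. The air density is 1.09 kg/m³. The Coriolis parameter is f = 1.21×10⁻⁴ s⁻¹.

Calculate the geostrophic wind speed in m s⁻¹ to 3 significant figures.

51.8 m s⁻¹

Pressure gradient: |∂P/∂n| = 1100 Pa / 161000 m = 6.83×10⁻³ Pa/m
Geostrophic balance (pressure-gradient force = Coriolis force):
V_g = (1/(fρ)) |∂P/∂n| = 6.83×10⁻³ / (1.21×10⁻⁴ × 1.09) = 51.8 m/s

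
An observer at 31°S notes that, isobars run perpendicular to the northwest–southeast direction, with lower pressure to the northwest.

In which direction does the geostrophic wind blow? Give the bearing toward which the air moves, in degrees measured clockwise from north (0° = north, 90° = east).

The pressure-gradient force points toward the northwest (bearing 315°).
Geostrophic balance: in the Southern Hemisphere the Coriolis force deflects motion to the left, so the geostrophic wind blows 90° to the left of the pressure-gradient force (low pressure on the right).
Rotating 315° by 90° counterclockwise gives 225° — the wind blows toward the southwest.

225°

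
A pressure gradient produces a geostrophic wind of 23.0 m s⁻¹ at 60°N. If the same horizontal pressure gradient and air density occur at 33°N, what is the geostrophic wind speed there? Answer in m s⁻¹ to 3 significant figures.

With the same pressure gradient and density, V_g ∝ 1/f ∝ 1/sin φ.
V₂ = V₁ · sin φ₁ / sin φ₂ = 23.0 × sin 60° / sin 33°
V₂ = 23.0 × 0.8660/0.5446 = 36.6 m s⁻¹

36.6 m s⁻¹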